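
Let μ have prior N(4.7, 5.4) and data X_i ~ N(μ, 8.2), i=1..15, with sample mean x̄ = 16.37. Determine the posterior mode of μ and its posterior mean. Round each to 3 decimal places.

MAP: 15.297. Posterior mean: 15.297.

Posterior for μ is Normal. Precision-weighted mean: (1/5.4·4.7 + 15/8.2·16.37) / (1/5.4 + 15/8.2) = 15.297.
A Normal posterior is symmetric, so mode = mean.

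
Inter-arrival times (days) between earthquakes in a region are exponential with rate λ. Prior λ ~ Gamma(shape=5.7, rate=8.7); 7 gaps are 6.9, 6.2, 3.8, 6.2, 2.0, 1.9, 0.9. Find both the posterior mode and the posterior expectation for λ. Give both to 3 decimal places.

Σ times = 27.9. Posterior: Gamma(shape = 5.7+7 = 12.7, rate = 8.7+27.9 = 36.6).
Mode = (α−1)/β = 11.7/36.6 = 0.320.
Mean = α/β = 12.7/36.6 = 0.347.

MAP: 0.320. Posterior mean: 0.347.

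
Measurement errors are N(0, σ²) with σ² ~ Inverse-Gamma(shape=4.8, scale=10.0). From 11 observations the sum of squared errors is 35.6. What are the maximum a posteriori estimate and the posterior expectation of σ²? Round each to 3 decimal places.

MAP = 2.460, posterior mean = 2.989

Posterior: Inverse-Gamma(shape = 4.8+11/2 = 10.3, scale = 10.0+35.6/2 = 27.8).
Mode = β/(α+1) = 27.8/11.3 = 2.460.
Mean = β/(α−1) = 27.8/9.3 = 2.989.
The posterior is right-skewed, so the mean exceeds the mode.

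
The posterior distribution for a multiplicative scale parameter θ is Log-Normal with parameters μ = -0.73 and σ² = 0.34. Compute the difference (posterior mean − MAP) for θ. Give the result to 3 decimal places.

0.228

Mode = exp(μ − σ²) = exp(-1.07) = 0.343.
Mean = exp(μ + σ²/2) = exp(-0.560) = 0.571.
Difference = 0.571 − 0.343 = 0.228.
The posterior is right-skewed, so the mean exceeds the mode.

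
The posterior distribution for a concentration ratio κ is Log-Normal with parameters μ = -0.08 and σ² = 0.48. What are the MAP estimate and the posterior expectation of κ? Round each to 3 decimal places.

MAP = 0.571; posterior mean = 1.174

Mode = exp(μ − σ²) = exp(-0.56) = 0.571.
Mean = exp(μ + σ²/2) = exp(0.160) = 1.174.
The mean is pulled above the mode by the posterior's right skew.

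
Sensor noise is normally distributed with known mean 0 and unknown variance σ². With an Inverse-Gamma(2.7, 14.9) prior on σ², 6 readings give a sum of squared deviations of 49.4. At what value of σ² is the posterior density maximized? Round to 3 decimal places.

5.910

Posterior: Inverse-Gamma(shape = 2.7+6/2 = 5.7, scale = 14.9+49.4/2 = 39.6).
Mode = β/(α+1) = 39.6/6.7 = 5.910.
Mean = β/(α−1) = 39.6/4.7 = 8.426.
This is the posterior mode — the MAP estimate.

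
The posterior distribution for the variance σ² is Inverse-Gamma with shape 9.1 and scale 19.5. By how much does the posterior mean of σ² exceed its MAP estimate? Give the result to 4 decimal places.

0.4767

Mode = β/(α+1) = 19.5/10.1 = 1.9307.
Mean = β/(α−1) = 19.5/8.1 = 2.4074.
Difference = 2.4074 − 1.9307 = 0.4767.
The posterior is right-skewed, so the mean exceeds the mode.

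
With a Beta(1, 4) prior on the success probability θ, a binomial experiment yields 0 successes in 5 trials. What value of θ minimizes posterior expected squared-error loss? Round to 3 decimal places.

Posterior: Beta(1+0, 4+5) = Beta(1, 9).
Since α = 1 ≤ 1 and β > 1, the Beta density is monotone decreasing on [0,1]; the mode is at 0.
Mean = 1/(1+9) = 0.100.
Squared-error loss ⇒ the optimal estimator is the posterior mean.

0.100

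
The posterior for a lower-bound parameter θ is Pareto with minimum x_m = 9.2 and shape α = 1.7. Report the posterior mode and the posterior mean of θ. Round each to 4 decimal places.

The Pareto density is strictly decreasing on [x_m, ∞), so the mode is x_m = 9.2000.
Mean = α·x_m/(α−1) = 1.7·9.2/0.7 = 22.3429.

posterior mode = 9.2000, posterior mean = 22.3429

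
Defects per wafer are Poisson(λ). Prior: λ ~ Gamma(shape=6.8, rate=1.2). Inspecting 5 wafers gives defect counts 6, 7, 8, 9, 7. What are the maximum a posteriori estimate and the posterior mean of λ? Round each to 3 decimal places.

λ_MAP = 6.903, E[λ|data] = 7.065

Σ counts = 37. Posterior: Gamma(shape = 6.8+37 = 43.8, rate = 1.2+5 = 6.2).
Mode = (α−1)/β = 42.8/6.2 = 6.903.
Mean = α/β = 43.8/6.2 = 7.065.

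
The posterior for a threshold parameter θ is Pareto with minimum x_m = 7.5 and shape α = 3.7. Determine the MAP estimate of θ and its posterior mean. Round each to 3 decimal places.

The Pareto density is strictly decreasing on [x_m, ∞), so the mode is x_m = 7.500.
Mean = α·x_m/(α−1) = 3.7·7.5/2.7 = 10.278.
Mean > mode: the posterior has a right tail.

MAP estimate = 7.500, posterior mean = 10.278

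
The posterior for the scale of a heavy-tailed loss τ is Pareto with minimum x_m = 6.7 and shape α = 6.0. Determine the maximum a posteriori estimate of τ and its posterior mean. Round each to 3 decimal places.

The Pareto density is strictly decreasing on [x_m, ∞), so the mode is x_m = 6.700.
Mean = α·x_m/(α−1) = 6.0·6.7/5.0 = 8.040.

MAP = 6.700; posterior mean = 8.040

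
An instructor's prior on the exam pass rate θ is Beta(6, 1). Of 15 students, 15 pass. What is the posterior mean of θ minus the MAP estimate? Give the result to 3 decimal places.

Posterior: Beta(6+15, 1+0) = Beta(21, 1).
Since β = 1 ≤ 1 and α > 1, the Beta density is monotone increasing on [0,1]; the mode is at 1.
Mean = 21/(21+1) = 0.955.
Difference = 0.955 − 1.000 = -0.045.

-0.045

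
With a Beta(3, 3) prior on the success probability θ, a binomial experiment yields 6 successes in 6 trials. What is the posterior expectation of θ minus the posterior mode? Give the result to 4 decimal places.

-0.0500

Posterior: Beta(3+6, 3+0) = Beta(9, 3).
Mode = (9−1)/(9+3−2) = 8/10 = 0.8000.
Mean = 9/(9+3) = 9/12 = 0.7500.
Difference = 0.7500 − 0.8000 = -0.0500.
The posterior is left-skewed, so the mode exceeds the mean.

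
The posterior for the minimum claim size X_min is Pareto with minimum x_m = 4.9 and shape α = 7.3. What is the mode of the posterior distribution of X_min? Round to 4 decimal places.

4.9000

The Pareto density is strictly decreasing on [x_m, ∞), so the mode is x_m = 4.9000.
Mean = α·x_m/(α−1) = 7.3·4.9/6.3 = 5.6778.
This is the posterior mode — the MAP estimate.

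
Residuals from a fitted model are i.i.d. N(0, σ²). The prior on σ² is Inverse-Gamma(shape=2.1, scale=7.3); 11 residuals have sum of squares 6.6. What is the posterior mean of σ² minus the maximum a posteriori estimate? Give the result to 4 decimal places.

0.3735

Posterior: Inverse-Gamma(shape = 2.1+11/2 = 7.6, scale = 7.3+6.6/2 = 10.6).
Mode = β/(α+1) = 10.6/8.6 = 1.2326.
Mean = β/(α−1) = 10.6/6.6 = 1.6061.
Difference = 1.6061 − 1.2326 = 0.3735.
Right-skewed posterior ⇒ mode < mean.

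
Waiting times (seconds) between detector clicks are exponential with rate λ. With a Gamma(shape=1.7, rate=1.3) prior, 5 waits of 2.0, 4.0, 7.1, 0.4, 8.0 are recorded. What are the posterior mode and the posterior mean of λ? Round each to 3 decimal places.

Σ times = 21.5. Posterior: Gamma(shape = 1.7+5 = 6.7, rate = 1.3+21.5 = 22.8).
Mode = (α−1)/β = 5.7/22.8 = 0.250.
Mean = α/β = 6.7/22.8 = 0.294.

MAP = 0.250, posterior mean = 0.294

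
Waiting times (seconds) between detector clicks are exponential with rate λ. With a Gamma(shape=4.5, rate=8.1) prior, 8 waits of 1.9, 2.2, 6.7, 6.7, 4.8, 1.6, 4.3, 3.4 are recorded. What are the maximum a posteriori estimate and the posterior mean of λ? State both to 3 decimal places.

Σ times = 31.6. Posterior: Gamma(shape = 4.5+8 = 12.5, rate = 8.1+31.6 = 39.7).
Mode = (α−1)/β = 11.5/39.7 = 0.290.
Mean = α/β = 12.5/39.7 = 0.315.

maximum a posteriori estimate = 0.290, posterior mean = 0.315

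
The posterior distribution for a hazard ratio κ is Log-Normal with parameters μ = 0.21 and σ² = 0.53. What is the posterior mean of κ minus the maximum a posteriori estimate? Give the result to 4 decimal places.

Mode = exp(μ − σ²) = exp(-0.32) = 0.7261.
Mean = exp(μ + σ²/2) = exp(0.475) = 1.6080.
Difference = 1.6080 − 0.7261 = 0.8819.

0.8819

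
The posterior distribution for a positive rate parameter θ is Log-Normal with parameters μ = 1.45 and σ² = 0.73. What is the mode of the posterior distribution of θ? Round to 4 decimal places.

Mode = exp(μ − σ²) = exp(0.72) = 2.0544.
Mean = exp(μ + σ²/2) = exp(1.815) = 6.1411.
This is the posterior mode — the MAP estimate.

2.0544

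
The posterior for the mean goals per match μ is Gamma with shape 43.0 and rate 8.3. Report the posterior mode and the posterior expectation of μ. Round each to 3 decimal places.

MAP = 5.060, posterior mean = 5.181

Mode = (α−1)/β = 42.0/8.3 = 5.060.
Mean = α/β = 43.0/8.3 = 5.181.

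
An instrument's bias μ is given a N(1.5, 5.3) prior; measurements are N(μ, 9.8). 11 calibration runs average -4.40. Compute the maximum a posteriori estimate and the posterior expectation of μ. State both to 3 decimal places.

MAP: -3.551. Posterior mean: -3.551.

Posterior for μ is Normal. Precision-weighted mean: (1/5.3·1.5 + 11/9.8·-4.40) / (1/5.3 + 11/9.8) = -3.551.
A Normal posterior is symmetric, so mode = mean.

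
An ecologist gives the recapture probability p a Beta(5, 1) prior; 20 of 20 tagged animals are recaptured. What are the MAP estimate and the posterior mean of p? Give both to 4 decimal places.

MAP = 1.0000, posterior mean = 0.9615

Posterior: Beta(5+20, 1+0) = Beta(25, 1).
Since β = 1 ≤ 1 and α > 1, the Beta density is monotone increasing on [0,1]; the mode is at 1.
Mean = 25/(25+1) = 0.9615.
Mode > mean: the posterior has a left tail.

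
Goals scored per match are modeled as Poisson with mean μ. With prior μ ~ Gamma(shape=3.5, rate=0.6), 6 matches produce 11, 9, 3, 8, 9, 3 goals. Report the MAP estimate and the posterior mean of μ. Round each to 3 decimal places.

MAP estimate = 6.894, posterior mean = 7.045

Σ counts = 43. Posterior: Gamma(shape = 3.5+43 = 46.5, rate = 0.6+6 = 6.6).
Mode = (α−1)/β = 45.5/6.6 = 6.894.
Mean = α/β = 46.5/6.6 = 7.045.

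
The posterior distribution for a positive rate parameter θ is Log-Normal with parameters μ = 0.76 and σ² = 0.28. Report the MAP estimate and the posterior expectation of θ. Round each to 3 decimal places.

θ_MAP = 1.616, E[θ|data] = 2.460

Mode = exp(μ − σ²) = exp(0.48) = 1.616.
Mean = exp(μ + σ²/2) = exp(0.900) = 2.460.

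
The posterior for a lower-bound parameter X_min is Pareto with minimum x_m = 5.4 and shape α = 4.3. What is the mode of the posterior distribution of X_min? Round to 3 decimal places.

The Pareto density is strictly decreasing on [x_m, ∞), so the mode is x_m = 5.400.
Mean = α·x_m/(α−1) = 4.3·5.4/3.3 = 7.036.
This is the posterior mode — the MAP estimate.

5.400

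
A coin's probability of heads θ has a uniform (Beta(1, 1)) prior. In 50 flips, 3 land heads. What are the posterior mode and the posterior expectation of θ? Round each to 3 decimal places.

MAP = 0.060; posterior mean = 0.077

Posterior: Beta(1+3, 1+47) = Beta(4, 48).
Mode = (4−1)/(4+48−2) = 3/50 = 0.060.
With a flat prior the MAP equals the MLE, 3/50.
Mean = 4/(4+48) = 4/52 = 0.077.
The posterior is right-skewed, so the mean exceeds the mode.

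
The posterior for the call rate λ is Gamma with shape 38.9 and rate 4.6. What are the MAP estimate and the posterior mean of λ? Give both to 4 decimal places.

Mode = (α−1)/β = 37.9/4.6 = 8.2391.
Mean = α/β = 38.9/4.6 = 8.4565.
Mean > mode: the posterior has a right tail.

MAP = 8.2391, posterior mean = 8.4565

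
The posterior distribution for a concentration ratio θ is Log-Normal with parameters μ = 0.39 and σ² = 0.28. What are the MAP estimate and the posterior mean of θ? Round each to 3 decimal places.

θ_MAP = 1.116, E[θ|data] = 1.699

Mode = exp(μ − σ²) = exp(0.11) = 1.116.
Mean = exp(μ + σ²/2) = exp(0.530) = 1.699.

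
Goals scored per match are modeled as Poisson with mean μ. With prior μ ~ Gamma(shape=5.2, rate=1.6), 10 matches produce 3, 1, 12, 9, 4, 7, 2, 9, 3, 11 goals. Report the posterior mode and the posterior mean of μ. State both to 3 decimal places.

Σ counts = 61. Posterior: Gamma(shape = 5.2+61 = 66.2, rate = 1.6+10 = 11.6).
Mode = (α−1)/β = 65.2/11.6 = 5.621.
Mean = α/β = 66.2/11.6 = 5.707.
The posterior is right-skewed, so the mean exceeds the mode.

posterior mode = 5.621, posterior mean = 5.707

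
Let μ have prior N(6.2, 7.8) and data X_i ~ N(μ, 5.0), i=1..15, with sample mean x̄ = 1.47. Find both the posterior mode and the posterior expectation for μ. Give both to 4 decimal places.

Posterior for μ is Normal. Precision-weighted mean: (1/7.8·6.2 + 15/5.0·1.47) / (1/7.8 + 15/5.0) = 1.6639.
A Normal posterior is symmetric, so mode = mean.

MAP: 1.6639. Posterior mean: 1.6639.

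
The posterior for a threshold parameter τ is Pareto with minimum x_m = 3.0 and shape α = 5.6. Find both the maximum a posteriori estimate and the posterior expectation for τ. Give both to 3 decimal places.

τ_MAP = 3.000, E[τ|data] = 3.652

The Pareto density is strictly decreasing on [x_m, ∞), so the mode is x_m = 3.000.
Mean = α·x_m/(α−1) = 5.6·3.0/4.6 = 3.652.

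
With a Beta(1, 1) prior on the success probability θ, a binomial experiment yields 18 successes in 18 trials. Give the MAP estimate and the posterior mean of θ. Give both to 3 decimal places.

Posterior: Beta(1+18, 1+0) = Beta(19, 1).
Since β = 1 ≤ 1 and α > 1, the Beta density is monotone increasing on [0,1]; the mode is at 1.
Mean = 19/(19+1) = 0.950.
The mean is pulled below the mode by the posterior's left skew.

MAP: 1.000. Posterior mean: 0.950.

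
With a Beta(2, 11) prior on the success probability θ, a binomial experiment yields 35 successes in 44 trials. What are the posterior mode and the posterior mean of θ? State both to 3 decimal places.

posterior mode = 0.655, posterior mean = 0.649

Posterior: Beta(2+35, 11+9) = Beta(37, 20).
Mode = (37−1)/(37+20−2) = 36/55 = 0.655.
Mean = 37/(37+20) = 37/57 = 0.649.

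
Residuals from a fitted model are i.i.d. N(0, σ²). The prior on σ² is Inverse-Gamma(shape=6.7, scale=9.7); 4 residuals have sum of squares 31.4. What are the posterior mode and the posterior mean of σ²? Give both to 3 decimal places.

Posterior: Inverse-Gamma(shape = 6.7+4/2 = 8.7, scale = 9.7+31.4/2 = 25.4).
Mode = β/(α+1) = 25.4/9.7 = 2.619.
Mean = β/(α−1) = 25.4/7.7 = 3.299.

MAP = 2.619, posterior mean = 3.299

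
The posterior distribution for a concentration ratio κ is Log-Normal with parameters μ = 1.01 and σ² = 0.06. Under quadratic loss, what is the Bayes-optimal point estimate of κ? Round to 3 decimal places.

Mode = exp(μ − σ²) = exp(0.95) = 2.586.
Mean = exp(μ + σ²/2) = exp(1.040) = 2.829.
Quadratic loss ⇒ the optimal estimator is the posterior mean.

2.829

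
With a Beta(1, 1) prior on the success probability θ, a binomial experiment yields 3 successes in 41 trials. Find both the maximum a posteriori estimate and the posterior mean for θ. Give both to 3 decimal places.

MAP: 0.073. Posterior mean: 0.093.

Posterior: Beta(1+3, 1+38) = Beta(4, 39).
Mode = (4−1)/(4+39−2) = 3/41 = 0.073.
With a flat prior the MAP equals the MLE, 3/41.
Mean = 4/(4+39) = 4/43 = 0.093.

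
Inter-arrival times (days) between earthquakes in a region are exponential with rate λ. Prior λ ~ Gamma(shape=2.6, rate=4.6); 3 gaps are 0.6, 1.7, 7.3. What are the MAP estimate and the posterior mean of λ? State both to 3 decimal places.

Σ times = 9.6. Posterior: Gamma(shape = 2.6+3 = 5.6, rate = 4.6+9.6 = 14.2).
Mode = (α−1)/β = 4.6/14.2 = 0.324.
Mean = α/β = 5.6/14.2 = 0.394.

MAP: 0.324. Posterior mean: 0.394.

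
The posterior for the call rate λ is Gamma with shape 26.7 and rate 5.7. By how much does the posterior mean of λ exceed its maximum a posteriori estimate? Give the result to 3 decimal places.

0.175

Mode = (α−1)/β = 25.7/5.7 = 4.509.
Mean = α/β = 26.7/5.7 = 4.684.
Difference = 4.684 − 4.509 = 0.175.
The posterior is right-skewed, so the mean exceeds the mode.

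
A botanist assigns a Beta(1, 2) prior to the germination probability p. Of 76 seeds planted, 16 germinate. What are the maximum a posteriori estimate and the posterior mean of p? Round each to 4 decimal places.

MAP = 0.2078; posterior mean = 0.2152

Posterior: Beta(1+16, 2+60) = Beta(17, 62).
Mode = (17−1)/(17+62−2) = 16/77 = 0.2078.
Mean = 17/(17+62) = 17/79 = 0.2152.
The posterior is right-skewed, so the mean exceeds the mode.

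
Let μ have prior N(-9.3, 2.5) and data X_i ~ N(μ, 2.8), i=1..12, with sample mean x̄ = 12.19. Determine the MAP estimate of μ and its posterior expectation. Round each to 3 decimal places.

Posterior for μ is Normal. Precision-weighted mean: (1/2.5·-9.3 + 12/2.8·12.19) / (1/2.5 + 12/2.8) = 10.355.
A Normal posterior is symmetric, so mode = mean.

MAP = 10.355, posterior mean = 10.355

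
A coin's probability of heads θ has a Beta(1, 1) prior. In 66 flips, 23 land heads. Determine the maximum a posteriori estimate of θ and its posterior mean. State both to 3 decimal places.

MAP = 0.348, posterior mean = 0.353

Posterior: Beta(1+23, 1+43) = Beta(24, 44).
Mode = (24−1)/(24+44−2) = 23/66 = 0.348.
With a flat prior the MAP equals the MLE, 23/66.
Mean = 24/(24+44) = 24/68 = 0.353.
The mean is pulled above the mode by the posterior's right skew.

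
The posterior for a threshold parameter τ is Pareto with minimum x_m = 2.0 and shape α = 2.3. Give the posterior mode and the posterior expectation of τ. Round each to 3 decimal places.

The Pareto density is strictly decreasing on [x_m, ∞), so the mode is x_m = 2.000.
Mean = α·x_m/(α−1) = 2.3·2.0/1.3 = 3.538.
Mean > mode: the posterior has a right tail.

posterior mode = 2.000, posterior expectation = 3.538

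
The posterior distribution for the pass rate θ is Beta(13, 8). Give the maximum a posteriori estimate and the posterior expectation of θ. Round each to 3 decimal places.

MAP: 0.632. Posterior mean: 0.619.

Mode = (13−1)/(13+8−2) = 12/19 = 0.632.
Mean = 13/(13+8) = 13/21 = 0.619.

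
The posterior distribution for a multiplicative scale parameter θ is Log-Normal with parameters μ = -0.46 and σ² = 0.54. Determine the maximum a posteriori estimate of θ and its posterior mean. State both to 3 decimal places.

Mode = exp(μ − σ²) = exp(-1.00) = 0.368.
Mean = exp(μ + σ²/2) = exp(-0.190) = 0.827.

MAP: 0.368. Posterior mean: 0.827.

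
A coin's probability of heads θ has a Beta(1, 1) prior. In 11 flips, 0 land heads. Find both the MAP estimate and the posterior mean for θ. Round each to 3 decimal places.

MAP: 0.000. Posterior mean: 0.077.

Posterior: Beta(1+0, 1+11) = Beta(1, 12).
Since α = 1 ≤ 1 and β > 1, the Beta density is monotone decreasing on [0,1]; the mode is at 0.
Mean = 1/(1+12) = 0.077.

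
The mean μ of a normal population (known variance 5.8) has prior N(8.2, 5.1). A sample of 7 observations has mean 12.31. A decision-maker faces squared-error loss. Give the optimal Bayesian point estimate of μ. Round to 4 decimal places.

Posterior for μ is Normal. Precision-weighted mean: (1/5.1·8.2 + 7/5.8·12.31) / (1/5.1 + 7/5.8) = 11.7356.
A Normal posterior is symmetric, so mode = mean.
Squared-error loss ⇒ the optimal estimator is the posterior mean.

11.7356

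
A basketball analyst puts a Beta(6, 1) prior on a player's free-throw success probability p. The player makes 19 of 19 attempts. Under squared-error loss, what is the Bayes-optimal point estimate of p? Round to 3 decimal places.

0.962

Posterior: Beta(6+19, 1+0) = Beta(25, 1).
Since β = 1 ≤ 1 and α > 1, the Beta density is monotone increasing on [0,1]; the mode is at 1.
Mean = 25/(25+1) = 0.962.
Squared-error loss ⇒ the optimal estimator is the posterior mean.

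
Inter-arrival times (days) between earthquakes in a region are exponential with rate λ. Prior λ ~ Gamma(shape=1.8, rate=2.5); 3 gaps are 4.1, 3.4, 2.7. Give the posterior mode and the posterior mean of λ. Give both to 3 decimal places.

posterior mode = 0.299, posterior mean = 0.378

Σ times = 10.2. Posterior: Gamma(shape = 1.8+3 = 4.8, rate = 2.5+10.2 = 12.7).
Mode = (α−1)/β = 3.8/12.7 = 0.299.
Mean = α/β = 4.8/12.7 = 0.378.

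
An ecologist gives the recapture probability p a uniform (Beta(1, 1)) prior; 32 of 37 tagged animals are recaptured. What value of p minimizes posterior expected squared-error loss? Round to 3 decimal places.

Posterior: Beta(1+32, 1+5) = Beta(33, 6).
Mode = (33−1)/(33+6−2) = 32/37 = 0.865.
With a flat prior the MAP equals the MLE, 32/37.
Mean = 33/(33+6) = 33/39 = 0.846.
Squared-error loss ⇒ the optimal estimator is the posterior mean.

0.846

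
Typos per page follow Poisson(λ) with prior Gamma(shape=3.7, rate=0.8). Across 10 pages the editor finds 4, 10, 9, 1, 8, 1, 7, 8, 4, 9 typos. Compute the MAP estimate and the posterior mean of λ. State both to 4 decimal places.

Σ counts = 61. Posterior: Gamma(shape = 3.7+61 = 64.7, rate = 0.8+10 = 10.8).
Mode = (α−1)/β = 63.7/10.8 = 5.8981.
Mean = α/β = 64.7/10.8 = 5.9907.

MAP estimate = 5.8981, posterior mean = 5.9907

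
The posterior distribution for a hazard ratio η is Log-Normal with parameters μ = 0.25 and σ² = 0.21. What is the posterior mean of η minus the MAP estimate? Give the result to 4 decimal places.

Mode = exp(μ − σ²) = exp(0.04) = 1.0408.
Mean = exp(μ + σ²/2) = exp(0.355) = 1.4262.
Difference = 1.4262 − 1.0408 = 0.3854.

0.3854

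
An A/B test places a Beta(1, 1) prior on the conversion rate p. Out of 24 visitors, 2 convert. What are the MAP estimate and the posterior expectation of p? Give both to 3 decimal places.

Posterior: Beta(1+2, 1+22) = Beta(3, 23).
Mode = (3−1)/(3+23−2) = 2/24 = 0.083.
With a flat prior the MAP equals the MLE, 2/24.
Mean = 3/(3+23) = 3/26 = 0.115.

MAP estimate = 0.083, posterior expectation = 0.115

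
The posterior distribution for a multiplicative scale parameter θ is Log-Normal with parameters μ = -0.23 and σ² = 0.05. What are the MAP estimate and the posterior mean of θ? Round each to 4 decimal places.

Mode = exp(μ − σ²) = exp(-0.28) = 0.7558.
Mean = exp(μ + σ²/2) = exp(-0.205) = 0.8146.
The mean is pulled above the mode by the posterior's right skew.

θ_MAP = 0.7558, E[θ|data] = 0.8146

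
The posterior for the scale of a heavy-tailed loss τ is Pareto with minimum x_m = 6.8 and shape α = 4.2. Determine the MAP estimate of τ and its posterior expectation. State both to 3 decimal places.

MAP estimate = 6.800, posterior expectation = 8.925

The Pareto density is strictly decreasing on [x_m, ∞), so the mode is x_m = 6.800.
Mean = α·x_m/(α−1) = 4.2·6.8/3.2 = 8.925.
Right-skewed posterior ⇒ mode < mean.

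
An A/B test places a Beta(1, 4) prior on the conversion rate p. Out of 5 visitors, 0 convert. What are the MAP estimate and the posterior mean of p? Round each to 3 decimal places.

MAP: 0.000. Posterior mean: 0.100.

Posterior: Beta(1+0, 4+5) = Beta(1, 9).
Since α = 1 ≤ 1 and β > 1, the Beta density is monotone decreasing on [0,1]; the mode is at 0.
Mean = 1/(1+9) = 0.100.
The posterior is right-skewed, so the mean exceeds the mode.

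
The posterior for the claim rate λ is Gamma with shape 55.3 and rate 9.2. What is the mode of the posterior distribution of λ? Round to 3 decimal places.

5.902

Mode = (α−1)/β = 54.3/9.2 = 5.902.
Mean = α/β = 55.3/9.2 = 6.011.
This is the posterior mode — the MAP estimate.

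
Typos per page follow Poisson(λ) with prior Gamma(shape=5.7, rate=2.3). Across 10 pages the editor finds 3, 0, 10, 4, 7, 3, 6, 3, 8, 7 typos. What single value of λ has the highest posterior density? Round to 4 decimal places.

4.5285

Σ counts = 51. Posterior: Gamma(shape = 5.7+51 = 56.7, rate = 2.3+10 = 12.3).
Mode = (α−1)/β = 55.7/12.3 = 4.5285.
Mean = α/β = 56.7/12.3 = 4.6098.
This is the posterior mode — the MAP estimate.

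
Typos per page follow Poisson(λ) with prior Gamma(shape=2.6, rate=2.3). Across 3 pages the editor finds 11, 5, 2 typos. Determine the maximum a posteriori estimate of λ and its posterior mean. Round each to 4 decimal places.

λ_MAP = 3.6981, E[λ|data] = 3.8868

Σ counts = 18. Posterior: Gamma(shape = 2.6+18 = 20.6, rate = 2.3+3 = 5.3).
Mode = (α−1)/β = 19.6/5.3 = 3.6981.
Mean = α/β = 20.6/5.3 = 3.8868.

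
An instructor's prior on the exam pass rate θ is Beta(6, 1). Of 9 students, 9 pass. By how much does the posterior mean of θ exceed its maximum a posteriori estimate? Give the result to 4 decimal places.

-0.0625

Posterior: Beta(6+9, 1+0) = Beta(15, 1).
Since β = 1 ≤ 1 and α > 1, the Beta density is monotone increasing on [0,1]; the mode is at 1.
Mean = 15/(15+1) = 0.9375.
Difference = 0.9375 − 1.0000 = -0.0625.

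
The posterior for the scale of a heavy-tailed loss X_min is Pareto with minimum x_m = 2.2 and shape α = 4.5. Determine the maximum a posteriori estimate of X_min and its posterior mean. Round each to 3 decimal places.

The Pareto density is strictly decreasing on [x_m, ∞), so the mode is x_m = 2.200.
Mean = α·x_m/(α−1) = 4.5·2.2/3.5 = 2.829.

X_min_MAP = 2.200, E[X_min|data] = 2.829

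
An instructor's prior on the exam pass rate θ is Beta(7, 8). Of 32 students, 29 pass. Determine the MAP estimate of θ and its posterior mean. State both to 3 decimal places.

MAP estimate = 0.778, posterior mean = 0.766

Posterior: Beta(7+29, 8+3) = Beta(36, 11).
Mode = (36−1)/(36+11−2) = 35/45 = 0.778.
Mean = 36/(36+11) = 36/47 = 0.766.
The mean is pulled below the mode by the posterior's left skew.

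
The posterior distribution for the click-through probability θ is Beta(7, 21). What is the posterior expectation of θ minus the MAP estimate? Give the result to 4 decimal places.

Mode = (7−1)/(7+21−2) = 6/26 = 0.2308.
Mean = 7/(7+21) = 7/28 = 0.2500.
Difference = 0.2500 − 0.2308 = 0.0192.
The mean is pulled above the mode by the posterior's right skew.

0.0192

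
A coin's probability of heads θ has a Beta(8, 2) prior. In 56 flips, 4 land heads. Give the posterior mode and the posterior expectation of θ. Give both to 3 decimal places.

Posterior: Beta(8+4, 2+52) = Beta(12, 54).
Mode = (12−1)/(12+54−2) = 11/64 = 0.172.
Mean = 12/(12+54) = 12/66 = 0.182.

MAP: 0.172. Posterior mean: 0.182.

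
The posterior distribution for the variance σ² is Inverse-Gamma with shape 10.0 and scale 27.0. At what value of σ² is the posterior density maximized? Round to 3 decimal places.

2.455

Mode = β/(α+1) = 27.0/11.0 = 2.455.
Mean = β/(α−1) = 27.0/9.0 = 3.000.
This is the posterior mode — the MAP estimate.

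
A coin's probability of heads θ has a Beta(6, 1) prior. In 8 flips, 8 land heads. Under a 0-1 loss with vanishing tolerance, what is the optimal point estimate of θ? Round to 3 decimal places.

Posterior: Beta(6+8, 1+0) = Beta(14, 1).
Since β = 1 ≤ 1 and α > 1, the Beta density is monotone increasing on [0,1]; the mode is at 1.
Mean = 14/(14+1) = 0.933.
This is the posterior mode — the MAP estimate.

1.000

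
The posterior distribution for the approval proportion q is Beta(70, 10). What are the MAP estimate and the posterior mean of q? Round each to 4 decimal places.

Mode = (70−1)/(70+10−2) = 69/78 = 0.8846.
Mean = 70/(70+10) = 70/80 = 0.8750.
The posterior is left-skewed, so the mode exceeds the mean.

MAP = 0.8846; posterior mean = 0.8750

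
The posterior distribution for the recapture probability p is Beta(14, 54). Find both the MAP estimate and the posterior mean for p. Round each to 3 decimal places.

MAP estimate = 0.197, posterior mean = 0.206

Mode = (14−1)/(14+54−2) = 13/66 = 0.197.
Mean = 14/(14+54) = 14/68 = 0.206.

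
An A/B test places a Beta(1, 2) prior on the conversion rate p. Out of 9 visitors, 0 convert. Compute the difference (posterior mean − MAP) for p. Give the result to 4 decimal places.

0.0833

Posterior: Beta(1+0, 2+9) = Beta(1, 11).
Since α = 1 ≤ 1 and β > 1, the Beta density is monotone decreasing on [0,1]; the mode is at 0.
Mean = 1/(1+11) = 0.0833.
Difference = 0.0833 − 0.0000 = 0.0833.
Right-skewed posterior ⇒ mode < mean.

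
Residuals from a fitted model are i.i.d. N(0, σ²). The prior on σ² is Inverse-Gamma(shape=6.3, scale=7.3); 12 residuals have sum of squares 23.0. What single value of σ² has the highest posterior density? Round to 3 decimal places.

1.414

Posterior: Inverse-Gamma(shape = 6.3+12/2 = 12.3, scale = 7.3+23.0/2 = 18.8).
Mode = β/(α+1) = 18.8/13.3 = 1.414.
Mean = β/(α−1) = 18.8/11.3 = 1.664.
This is the posterior mode — the MAP estimate.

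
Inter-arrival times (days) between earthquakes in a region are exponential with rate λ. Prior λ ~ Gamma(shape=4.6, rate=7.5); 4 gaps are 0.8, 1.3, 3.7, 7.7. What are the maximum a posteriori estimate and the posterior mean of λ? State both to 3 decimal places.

Σ times = 13.5. Posterior: Gamma(shape = 4.6+4 = 8.6, rate = 7.5+13.5 = 21.0).
Mode = (α−1)/β = 7.6/21.0 = 0.362.
Mean = α/β = 8.6/21.0 = 0.410.
The posterior is right-skewed, so the mean exceeds the mode.

MAP = 0.362, posterior mean = 0.410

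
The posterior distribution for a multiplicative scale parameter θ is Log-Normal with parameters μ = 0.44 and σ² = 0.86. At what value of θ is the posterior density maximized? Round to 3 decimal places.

0.657

Mode = exp(μ − σ²) = exp(-0.42) = 0.657.
Mean = exp(μ + σ²/2) = exp(0.870) = 2.387.
This is the posterior mode — the MAP estimate.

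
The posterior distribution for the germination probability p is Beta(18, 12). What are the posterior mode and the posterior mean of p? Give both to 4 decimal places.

Mode = (18−1)/(18+12−2) = 17/28 = 0.6071.
Mean = 18/(18+12) = 18/30 = 0.6000.

posterior mode = 0.6071, posterior mean = 0.6000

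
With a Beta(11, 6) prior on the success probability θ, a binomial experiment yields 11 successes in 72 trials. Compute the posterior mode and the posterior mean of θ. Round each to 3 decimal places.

posterior mode = 0.241, posterior mean = 0.247

Posterior: Beta(11+11, 6+61) = Beta(22, 67).
Mode = (22−1)/(22+67−2) = 21/87 = 0.241.
Mean = 22/(22+67) = 22/89 = 0.247.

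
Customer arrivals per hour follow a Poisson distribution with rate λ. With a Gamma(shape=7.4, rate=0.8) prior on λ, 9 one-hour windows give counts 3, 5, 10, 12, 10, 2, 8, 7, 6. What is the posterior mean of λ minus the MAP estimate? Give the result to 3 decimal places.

Σ counts = 63. Posterior: Gamma(shape = 7.4+63 = 70.4, rate = 0.8+9 = 9.8).
Mode = (α−1)/β = 69.4/9.8 = 7.082.
Mean = α/β = 70.4/9.8 = 7.184.
Difference = 7.184 − 7.082 = 0.102.
Mean > mode: the posterior has a right tail.

0.102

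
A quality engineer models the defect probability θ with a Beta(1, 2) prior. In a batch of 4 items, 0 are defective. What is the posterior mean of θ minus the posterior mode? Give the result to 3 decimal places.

0.143

Posterior: Beta(1+0, 2+4) = Beta(1, 6).
Since α = 1 ≤ 1 and β > 1, the Beta density is monotone decreasing on [0,1]; the mode is at 0.
Mean = 1/(1+6) = 0.143.
Difference = 0.143 − 0.000 = 0.143.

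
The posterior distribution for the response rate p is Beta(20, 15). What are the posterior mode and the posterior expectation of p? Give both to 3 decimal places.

Mode = (20−1)/(20+15−2) = 19/33 = 0.576.
Mean = 20/(20+15) = 20/35 = 0.571.
Left-skewed posterior ⇒ mean < mode.

posterior mode = 0.576, posterior expectation = 0.571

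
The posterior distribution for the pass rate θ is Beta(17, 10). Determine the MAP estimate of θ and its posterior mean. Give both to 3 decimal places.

θ_MAP = 0.640, E[θ|data] = 0.630

Mode = (17−1)/(17+10−2) = 16/25 = 0.640.
Mean = 17/(17+10) = 17/27 = 0.630.
The mean is pulled below the mode by the posterior's left skew.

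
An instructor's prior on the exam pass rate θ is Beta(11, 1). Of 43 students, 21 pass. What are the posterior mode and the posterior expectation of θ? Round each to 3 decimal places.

MAP = 0.585, posterior mean = 0.582

Posterior: Beta(11+21, 1+22) = Beta(32, 23).
Mode = (32−1)/(32+23−2) = 31/53 = 0.585.
Mean = 32/(32+23) = 32/55 = 0.582.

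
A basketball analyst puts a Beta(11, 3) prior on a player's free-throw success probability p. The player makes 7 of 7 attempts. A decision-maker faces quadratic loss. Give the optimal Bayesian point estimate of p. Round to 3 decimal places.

0.857

Posterior: Beta(11+7, 3+0) = Beta(18, 3).
Mode = (18−1)/(18+3−2) = 17/19 = 0.895.
Mean = 18/(18+3) = 18/21 = 0.857.
Quadratic loss ⇒ the optimal estimator is the posterior mean.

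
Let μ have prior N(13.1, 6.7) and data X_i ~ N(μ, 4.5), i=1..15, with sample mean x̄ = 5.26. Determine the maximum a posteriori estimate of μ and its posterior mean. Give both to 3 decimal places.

Posterior for μ is Normal. Precision-weighted mean: (1/6.7·13.1 + 15/4.5·5.26) / (1/6.7 + 15/4.5) = 5.596.
A Normal posterior is symmetric, so mode = mean.

MAP = 5.596, posterior mean = 5.596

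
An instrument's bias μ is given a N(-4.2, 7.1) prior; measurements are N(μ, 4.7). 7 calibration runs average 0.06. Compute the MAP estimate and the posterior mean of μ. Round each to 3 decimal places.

μ_MAP = -0.308, E[μ|data] = -0.308

Posterior for μ is Normal. Precision-weighted mean: (1/7.1·-4.2 + 7/4.7·0.06) / (1/7.1 + 7/4.7) = -0.308.
A Normal posterior is symmetric, so mode = mean.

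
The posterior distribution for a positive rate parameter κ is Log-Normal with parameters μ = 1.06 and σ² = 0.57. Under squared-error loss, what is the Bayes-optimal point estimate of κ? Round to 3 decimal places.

Mode = exp(μ − σ²) = exp(0.49) = 1.632.
Mean = exp(μ + σ²/2) = exp(1.345) = 3.838.
Squared-error loss ⇒ the optimal estimator is the posterior mean.

3.838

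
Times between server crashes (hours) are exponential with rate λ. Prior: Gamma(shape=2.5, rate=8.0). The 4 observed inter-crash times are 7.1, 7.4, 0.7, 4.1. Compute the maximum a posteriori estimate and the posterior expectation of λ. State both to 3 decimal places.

MAP: 0.201. Posterior mean: 0.238.

Σ times = 19.3. Posterior: Gamma(shape = 2.5+4 = 6.5, rate = 8.0+19.3 = 27.3).
Mode = (α−1)/β = 5.5/27.3 = 0.201.
Mean = α/β = 6.5/27.3 = 0.238.
Mean > mode: the posterior has a right tail.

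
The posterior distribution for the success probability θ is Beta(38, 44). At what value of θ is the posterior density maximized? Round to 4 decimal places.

Mode = (38−1)/(38+44−2) = 37/80 = 0.4625.
Mean = 38/(38+44) = 38/82 = 0.4634.
This is the posterior mode — the MAP estimate.

0.4625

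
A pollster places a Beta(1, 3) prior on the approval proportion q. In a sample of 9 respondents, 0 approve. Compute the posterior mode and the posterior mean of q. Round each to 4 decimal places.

MAP = 0.0000; posterior mean = 0.0769

Posterior: Beta(1+0, 3+9) = Beta(1, 12).
Since α = 1 ≤ 1 and β > 1, the Beta density is monotone decreasing on [0,1]; the mode is at 0.
Mean = 1/(1+12) = 0.0769.
The posterior is right-skewed, so the mean exceeds the mode.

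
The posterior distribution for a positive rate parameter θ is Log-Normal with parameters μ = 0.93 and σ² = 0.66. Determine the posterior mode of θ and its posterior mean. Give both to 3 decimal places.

MAP = 1.310; posterior mean = 3.525

Mode = exp(μ − σ²) = exp(0.27) = 1.310.
Mean = exp(μ + σ²/2) = exp(1.260) = 3.525.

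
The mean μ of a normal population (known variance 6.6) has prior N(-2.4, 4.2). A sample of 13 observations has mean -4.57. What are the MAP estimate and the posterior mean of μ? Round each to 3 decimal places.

μ_MAP = -4.336, E[μ|data] = -4.336

Posterior for μ is Normal. Precision-weighted mean: (1/4.2·-2.4 + 13/6.6·-4.57) / (1/4.2 + 13/6.6) = -4.336.
A Normal posterior is symmetric, so mode = mean.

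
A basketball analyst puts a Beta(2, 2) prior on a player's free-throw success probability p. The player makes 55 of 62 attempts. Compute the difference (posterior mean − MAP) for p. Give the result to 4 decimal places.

-0.0114

Posterior: Beta(2+55, 2+7) = Beta(57, 9).
Mode = (57−1)/(57+9−2) = 56/64 = 0.8750.
Mean = 57/(57+9) = 57/66 = 0.8636.
Difference = 0.8636 − 0.8750 = -0.0114.
The posterior is left-skewed, so the mode exceeds the mean.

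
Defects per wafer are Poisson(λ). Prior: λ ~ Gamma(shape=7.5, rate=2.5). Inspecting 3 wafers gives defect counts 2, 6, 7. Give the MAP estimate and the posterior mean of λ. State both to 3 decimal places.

Σ counts = 15. Posterior: Gamma(shape = 7.5+15 = 22.5, rate = 2.5+3 = 5.5).
Mode = (α−1)/β = 21.5/5.5 = 3.909.
Mean = α/β = 22.5/5.5 = 4.091.

MAP = 3.909, posterior mean = 4.091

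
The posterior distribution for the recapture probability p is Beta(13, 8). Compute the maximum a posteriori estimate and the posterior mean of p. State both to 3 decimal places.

Mode = (13−1)/(13+8−2) = 12/19 = 0.632.
Mean = 13/(13+8) = 13/21 = 0.619.
The posterior is left-skewed, so the mode exceeds the mean.

MAP = 0.632; posterior mean = 0.619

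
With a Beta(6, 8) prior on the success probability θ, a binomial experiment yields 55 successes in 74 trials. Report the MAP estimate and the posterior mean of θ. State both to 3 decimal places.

Posterior: Beta(6+55, 8+19) = Beta(61, 27).
Mode = (61−1)/(61+27−2) = 60/86 = 0.698.
Mean = 61/(61+27) = 61/88 = 0.693.

MAP: 0.698. Posterior mean: 0.693.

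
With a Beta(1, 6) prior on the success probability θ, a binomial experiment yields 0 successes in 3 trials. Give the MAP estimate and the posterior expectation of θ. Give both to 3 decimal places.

MAP: 0.000. Posterior mean: 0.100.

Posterior: Beta(1+0, 6+3) = Beta(1, 9).
Since α = 1 ≤ 1 and β > 1, the Beta density is monotone decreasing on [0,1]; the mode is at 0.
Mean = 1/(1+9) = 0.100.
The posterior is right-skewed, so the mean exceeds the mode.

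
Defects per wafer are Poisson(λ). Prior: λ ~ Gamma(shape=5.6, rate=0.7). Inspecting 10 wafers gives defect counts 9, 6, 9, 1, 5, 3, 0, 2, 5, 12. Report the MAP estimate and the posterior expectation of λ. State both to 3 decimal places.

Σ counts = 52. Posterior: Gamma(shape = 5.6+52 = 57.6, rate = 0.7+10 = 10.7).
Mode = (α−1)/β = 56.6/10.7 = 5.290.
Mean = α/β = 57.6/10.7 = 5.383.
The posterior is right-skewed, so the mean exceeds the mode.

λ_MAP = 5.290, E[λ|data] = 5.383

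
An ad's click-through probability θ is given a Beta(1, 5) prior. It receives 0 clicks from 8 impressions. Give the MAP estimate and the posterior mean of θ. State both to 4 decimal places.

Posterior: Beta(1+0, 5+8) = Beta(1, 13).
Since α = 1 ≤ 1 and β > 1, the Beta density is monotone decreasing on [0,1]; the mode is at 0.
Mean = 1/(1+13) = 0.0714.
The mean is pulled above the mode by the posterior's right skew.

MAP: 0.0000. Posterior mean: 0.0714.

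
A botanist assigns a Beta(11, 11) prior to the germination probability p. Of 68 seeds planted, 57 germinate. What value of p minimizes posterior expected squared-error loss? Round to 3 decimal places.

0.756

Posterior: Beta(11+57, 11+11) = Beta(68, 22).
Mode = (68−1)/(68+22−2) = 67/88 = 0.761.
Mean = 68/(68+22) = 68/90 = 0.756.
Squared-error loss ⇒ the optimal estimator is the posterior mean.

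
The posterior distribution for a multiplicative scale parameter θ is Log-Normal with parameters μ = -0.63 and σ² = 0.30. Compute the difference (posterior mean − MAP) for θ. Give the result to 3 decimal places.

Mode = exp(μ − σ²) = exp(-0.93) = 0.395.
Mean = exp(μ + σ²/2) = exp(-0.480) = 0.619.
Difference = 0.619 − 0.395 = 0.224.

0.224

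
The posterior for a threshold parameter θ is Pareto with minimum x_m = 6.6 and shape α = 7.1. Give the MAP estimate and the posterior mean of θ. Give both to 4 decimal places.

The Pareto density is strictly decreasing on [x_m, ∞), so the mode is x_m = 6.6000.
Mean = α·x_m/(α−1) = 7.1·6.6/6.1 = 7.6820.
The posterior is right-skewed, so the mean exceeds the mode.

θ_MAP = 6.6000, E[θ|data] = 7.6820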